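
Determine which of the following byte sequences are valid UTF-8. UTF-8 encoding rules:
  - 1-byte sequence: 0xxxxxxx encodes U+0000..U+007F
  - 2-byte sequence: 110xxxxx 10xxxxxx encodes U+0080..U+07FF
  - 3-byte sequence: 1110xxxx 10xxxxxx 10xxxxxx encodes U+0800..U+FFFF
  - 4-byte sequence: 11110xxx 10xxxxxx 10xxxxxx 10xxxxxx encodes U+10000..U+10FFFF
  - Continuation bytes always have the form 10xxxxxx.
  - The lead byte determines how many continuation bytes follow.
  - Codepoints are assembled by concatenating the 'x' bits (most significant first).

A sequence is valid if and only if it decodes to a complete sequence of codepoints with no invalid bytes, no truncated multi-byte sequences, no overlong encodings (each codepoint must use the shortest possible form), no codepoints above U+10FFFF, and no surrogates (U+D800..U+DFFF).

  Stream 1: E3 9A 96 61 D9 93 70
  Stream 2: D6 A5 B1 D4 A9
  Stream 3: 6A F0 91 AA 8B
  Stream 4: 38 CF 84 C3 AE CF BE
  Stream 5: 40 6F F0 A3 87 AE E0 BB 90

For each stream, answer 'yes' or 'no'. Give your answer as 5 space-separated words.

Answer: yes no yes yes yes

Derivation:
Stream 1: decodes cleanly. VALID
Stream 2: error at byte offset 2. INVALID
Stream 3: decodes cleanly. VALID
Stream 4: decodes cleanly. VALID
Stream 5: decodes cleanly. VALID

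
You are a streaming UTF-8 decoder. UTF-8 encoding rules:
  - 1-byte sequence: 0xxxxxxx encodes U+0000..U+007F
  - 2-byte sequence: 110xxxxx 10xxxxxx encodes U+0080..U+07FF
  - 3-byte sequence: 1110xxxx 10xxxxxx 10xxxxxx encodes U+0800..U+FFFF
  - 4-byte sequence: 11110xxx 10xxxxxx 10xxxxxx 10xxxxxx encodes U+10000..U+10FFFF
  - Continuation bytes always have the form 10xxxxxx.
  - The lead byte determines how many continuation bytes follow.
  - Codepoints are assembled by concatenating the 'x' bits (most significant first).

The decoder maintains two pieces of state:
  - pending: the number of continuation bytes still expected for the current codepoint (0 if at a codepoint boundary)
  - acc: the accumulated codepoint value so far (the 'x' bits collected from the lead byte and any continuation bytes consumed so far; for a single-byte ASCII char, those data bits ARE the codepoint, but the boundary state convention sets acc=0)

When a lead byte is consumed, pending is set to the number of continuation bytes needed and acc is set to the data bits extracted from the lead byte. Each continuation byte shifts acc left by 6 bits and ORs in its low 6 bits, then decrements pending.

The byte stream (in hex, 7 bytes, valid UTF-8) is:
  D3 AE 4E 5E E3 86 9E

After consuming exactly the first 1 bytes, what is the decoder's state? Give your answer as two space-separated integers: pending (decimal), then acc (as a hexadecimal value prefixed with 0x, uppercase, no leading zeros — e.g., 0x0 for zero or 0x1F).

Answer: 1 0x13

Derivation:
Byte[0]=D3: 2-byte lead. pending=1, acc=0x13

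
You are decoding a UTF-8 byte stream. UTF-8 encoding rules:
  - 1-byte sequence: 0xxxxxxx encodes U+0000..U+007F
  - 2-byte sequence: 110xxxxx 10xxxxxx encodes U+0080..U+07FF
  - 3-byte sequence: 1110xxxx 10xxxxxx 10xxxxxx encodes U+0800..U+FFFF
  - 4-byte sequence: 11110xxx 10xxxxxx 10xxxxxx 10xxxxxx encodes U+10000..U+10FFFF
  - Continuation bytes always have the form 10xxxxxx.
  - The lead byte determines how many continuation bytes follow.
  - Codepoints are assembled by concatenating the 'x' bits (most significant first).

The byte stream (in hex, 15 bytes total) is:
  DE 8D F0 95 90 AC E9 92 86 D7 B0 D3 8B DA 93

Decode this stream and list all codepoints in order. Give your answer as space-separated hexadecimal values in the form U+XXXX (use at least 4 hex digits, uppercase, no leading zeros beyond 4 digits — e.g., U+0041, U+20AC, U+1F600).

Byte[0]=DE: 2-byte lead, need 1 cont bytes. acc=0x1E
Byte[1]=8D: continuation. acc=(acc<<6)|0x0D=0x78D
Completed: cp=U+078D (starts at byte 0)
Byte[2]=F0: 4-byte lead, need 3 cont bytes. acc=0x0
Byte[3]=95: continuation. acc=(acc<<6)|0x15=0x15
Byte[4]=90: continuation. acc=(acc<<6)|0x10=0x550
Byte[5]=AC: continuation. acc=(acc<<6)|0x2C=0x1542C
Completed: cp=U+1542C (starts at byte 2)
Byte[6]=E9: 3-byte lead, need 2 cont bytes. acc=0x9
Byte[7]=92: continuation. acc=(acc<<6)|0x12=0x252
Byte[8]=86: continuation. acc=(acc<<6)|0x06=0x9486
Completed: cp=U+9486 (starts at byte 6)
Byte[9]=D7: 2-byte lead, need 1 cont bytes. acc=0x17
Byte[10]=B0: continuation. acc=(acc<<6)|0x30=0x5F0
Completed: cp=U+05F0 (starts at byte 9)
Byte[11]=D3: 2-byte lead, need 1 cont bytes. acc=0x13
Byte[12]=8B: continuation. acc=(acc<<6)|0x0B=0x4CB
Completed: cp=U+04CB (starts at byte 11)
Byte[13]=DA: 2-byte lead, need 1 cont bytes. acc=0x1A
Byte[14]=93: continuation. acc=(acc<<6)|0x13=0x693
Completed: cp=U+0693 (starts at byte 13)

Answer: U+078D U+1542C U+9486 U+05F0 U+04CB U+0693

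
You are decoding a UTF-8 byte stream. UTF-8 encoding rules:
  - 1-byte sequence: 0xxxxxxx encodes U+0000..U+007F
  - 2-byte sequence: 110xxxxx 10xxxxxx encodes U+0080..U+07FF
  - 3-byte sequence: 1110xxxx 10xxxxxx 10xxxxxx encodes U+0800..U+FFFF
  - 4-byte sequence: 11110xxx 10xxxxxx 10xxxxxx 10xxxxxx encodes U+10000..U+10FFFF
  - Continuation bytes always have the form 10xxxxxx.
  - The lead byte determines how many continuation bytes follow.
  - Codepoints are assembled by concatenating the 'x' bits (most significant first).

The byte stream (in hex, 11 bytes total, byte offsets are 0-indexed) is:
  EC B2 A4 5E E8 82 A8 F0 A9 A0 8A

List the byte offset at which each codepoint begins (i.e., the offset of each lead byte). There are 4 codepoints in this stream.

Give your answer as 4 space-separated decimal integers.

Answer: 0 3 4 7

Derivation:
Byte[0]=EC: 3-byte lead, need 2 cont bytes. acc=0xC
Byte[1]=B2: continuation. acc=(acc<<6)|0x32=0x332
Byte[2]=A4: continuation. acc=(acc<<6)|0x24=0xCCA4
Completed: cp=U+CCA4 (starts at byte 0)
Byte[3]=5E: 1-byte ASCII. cp=U+005E
Byte[4]=E8: 3-byte lead, need 2 cont bytes. acc=0x8
Byte[5]=82: continuation. acc=(acc<<6)|0x02=0x202
Byte[6]=A8: continuation. acc=(acc<<6)|0x28=0x80A8
Completed: cp=U+80A8 (starts at byte 4)
Byte[7]=F0: 4-byte lead, need 3 cont bytes. acc=0x0
Byte[8]=A9: continuation. acc=(acc<<6)|0x29=0x29
Byte[9]=A0: continuation. acc=(acc<<6)|0x20=0xA60
Byte[10]=8A: continuation. acc=(acc<<6)|0x0A=0x2980A
Completed: cp=U+2980A (starts at byte 7)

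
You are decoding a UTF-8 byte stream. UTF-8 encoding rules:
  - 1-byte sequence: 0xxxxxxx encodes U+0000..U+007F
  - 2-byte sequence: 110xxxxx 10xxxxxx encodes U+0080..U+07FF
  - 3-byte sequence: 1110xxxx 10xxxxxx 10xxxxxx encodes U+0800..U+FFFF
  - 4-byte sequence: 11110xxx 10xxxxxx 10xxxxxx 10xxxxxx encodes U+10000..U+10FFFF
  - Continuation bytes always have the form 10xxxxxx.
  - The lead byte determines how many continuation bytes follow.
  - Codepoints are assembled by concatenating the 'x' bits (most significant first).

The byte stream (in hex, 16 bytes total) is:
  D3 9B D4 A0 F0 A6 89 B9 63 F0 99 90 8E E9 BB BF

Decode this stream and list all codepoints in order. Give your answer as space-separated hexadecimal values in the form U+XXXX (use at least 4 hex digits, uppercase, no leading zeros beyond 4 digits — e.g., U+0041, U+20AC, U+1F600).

Byte[0]=D3: 2-byte lead, need 1 cont bytes. acc=0x13
Byte[1]=9B: continuation. acc=(acc<<6)|0x1B=0x4DB
Completed: cp=U+04DB (starts at byte 0)
Byte[2]=D4: 2-byte lead, need 1 cont bytes. acc=0x14
Byte[3]=A0: continuation. acc=(acc<<6)|0x20=0x520
Completed: cp=U+0520 (starts at byte 2)
Byte[4]=F0: 4-byte lead, need 3 cont bytes. acc=0x0
Byte[5]=A6: continuation. acc=(acc<<6)|0x26=0x26
Byte[6]=89: continuation. acc=(acc<<6)|0x09=0x989
Byte[7]=B9: continuation. acc=(acc<<6)|0x39=0x26279
Completed: cp=U+26279 (starts at byte 4)
Byte[8]=63: 1-byte ASCII. cp=U+0063
Byte[9]=F0: 4-byte lead, need 3 cont bytes. acc=0x0
Byte[10]=99: continuation. acc=(acc<<6)|0x19=0x19
Byte[11]=90: continuation. acc=(acc<<6)|0x10=0x650
Byte[12]=8E: continuation. acc=(acc<<6)|0x0E=0x1940E
Completed: cp=U+1940E (starts at byte 9)
Byte[13]=E9: 3-byte lead, need 2 cont bytes. acc=0x9
Byte[14]=BB: continuation. acc=(acc<<6)|0x3B=0x27B
Byte[15]=BF: continuation. acc=(acc<<6)|0x3F=0x9EFF
Completed: cp=U+9EFF (starts at byte 13)

Answer: U+04DB U+0520 U+26279 U+0063 U+1940E U+9EFF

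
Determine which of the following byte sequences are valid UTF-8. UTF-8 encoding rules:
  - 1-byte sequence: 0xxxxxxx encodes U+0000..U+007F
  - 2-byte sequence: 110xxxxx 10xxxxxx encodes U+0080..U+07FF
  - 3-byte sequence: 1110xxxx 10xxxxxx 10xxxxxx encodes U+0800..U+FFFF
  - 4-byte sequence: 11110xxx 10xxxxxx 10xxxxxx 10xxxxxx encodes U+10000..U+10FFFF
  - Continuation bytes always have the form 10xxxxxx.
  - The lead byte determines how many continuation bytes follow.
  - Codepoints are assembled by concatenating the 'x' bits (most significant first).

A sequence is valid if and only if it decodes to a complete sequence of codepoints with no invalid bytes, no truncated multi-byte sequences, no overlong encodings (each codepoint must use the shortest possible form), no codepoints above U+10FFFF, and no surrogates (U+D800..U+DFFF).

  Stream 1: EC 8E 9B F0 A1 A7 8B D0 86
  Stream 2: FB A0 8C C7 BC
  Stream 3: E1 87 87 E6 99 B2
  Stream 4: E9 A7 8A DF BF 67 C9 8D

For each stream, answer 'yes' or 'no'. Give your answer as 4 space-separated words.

Answer: yes no yes yes

Derivation:
Stream 1: decodes cleanly. VALID
Stream 2: error at byte offset 0. INVALID
Stream 3: decodes cleanly. VALID
Stream 4: decodes cleanly. VALID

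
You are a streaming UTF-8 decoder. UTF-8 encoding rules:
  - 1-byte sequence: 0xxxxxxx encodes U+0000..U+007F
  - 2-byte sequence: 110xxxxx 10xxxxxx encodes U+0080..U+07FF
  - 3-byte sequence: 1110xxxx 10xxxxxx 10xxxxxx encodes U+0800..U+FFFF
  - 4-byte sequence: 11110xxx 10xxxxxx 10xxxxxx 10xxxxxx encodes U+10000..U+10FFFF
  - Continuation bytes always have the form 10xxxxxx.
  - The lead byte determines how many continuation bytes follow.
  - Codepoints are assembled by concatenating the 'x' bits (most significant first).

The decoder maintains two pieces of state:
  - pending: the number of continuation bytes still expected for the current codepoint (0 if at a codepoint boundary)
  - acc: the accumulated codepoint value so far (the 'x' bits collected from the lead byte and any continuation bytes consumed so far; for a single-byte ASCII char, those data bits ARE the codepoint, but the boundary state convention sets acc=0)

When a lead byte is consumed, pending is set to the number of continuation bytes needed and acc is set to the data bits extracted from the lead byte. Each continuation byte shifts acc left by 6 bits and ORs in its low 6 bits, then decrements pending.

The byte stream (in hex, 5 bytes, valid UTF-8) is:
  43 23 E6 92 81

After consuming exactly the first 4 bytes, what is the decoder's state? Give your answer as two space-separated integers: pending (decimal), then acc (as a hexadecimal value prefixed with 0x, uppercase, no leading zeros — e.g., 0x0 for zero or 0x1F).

Answer: 1 0x192

Derivation:
Byte[0]=43: 1-byte. pending=0, acc=0x0
Byte[1]=23: 1-byte. pending=0, acc=0x0
Byte[2]=E6: 3-byte lead. pending=2, acc=0x6
Byte[3]=92: continuation. acc=(acc<<6)|0x12=0x192, pending=1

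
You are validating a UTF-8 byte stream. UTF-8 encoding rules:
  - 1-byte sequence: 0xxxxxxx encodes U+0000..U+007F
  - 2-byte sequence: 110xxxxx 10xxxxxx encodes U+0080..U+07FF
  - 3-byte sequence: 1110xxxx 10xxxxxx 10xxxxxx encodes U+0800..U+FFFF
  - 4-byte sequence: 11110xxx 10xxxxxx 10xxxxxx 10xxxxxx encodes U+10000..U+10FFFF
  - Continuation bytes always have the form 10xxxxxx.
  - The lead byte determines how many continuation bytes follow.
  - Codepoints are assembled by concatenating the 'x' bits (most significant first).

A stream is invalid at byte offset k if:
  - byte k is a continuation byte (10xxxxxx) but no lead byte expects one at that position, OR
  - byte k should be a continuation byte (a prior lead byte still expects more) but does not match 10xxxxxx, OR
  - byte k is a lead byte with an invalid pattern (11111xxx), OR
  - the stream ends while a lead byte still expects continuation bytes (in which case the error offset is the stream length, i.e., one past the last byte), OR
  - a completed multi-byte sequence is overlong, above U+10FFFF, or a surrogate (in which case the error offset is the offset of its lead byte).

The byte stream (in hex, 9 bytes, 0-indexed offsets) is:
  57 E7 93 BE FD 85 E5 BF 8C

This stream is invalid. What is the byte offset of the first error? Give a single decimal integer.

Answer: 4

Derivation:
Byte[0]=57: 1-byte ASCII. cp=U+0057
Byte[1]=E7: 3-byte lead, need 2 cont bytes. acc=0x7
Byte[2]=93: continuation. acc=(acc<<6)|0x13=0x1D3
Byte[3]=BE: continuation. acc=(acc<<6)|0x3E=0x74FE
Completed: cp=U+74FE (starts at byte 1)
Byte[4]=FD: INVALID lead byte (not 0xxx/110x/1110/11110)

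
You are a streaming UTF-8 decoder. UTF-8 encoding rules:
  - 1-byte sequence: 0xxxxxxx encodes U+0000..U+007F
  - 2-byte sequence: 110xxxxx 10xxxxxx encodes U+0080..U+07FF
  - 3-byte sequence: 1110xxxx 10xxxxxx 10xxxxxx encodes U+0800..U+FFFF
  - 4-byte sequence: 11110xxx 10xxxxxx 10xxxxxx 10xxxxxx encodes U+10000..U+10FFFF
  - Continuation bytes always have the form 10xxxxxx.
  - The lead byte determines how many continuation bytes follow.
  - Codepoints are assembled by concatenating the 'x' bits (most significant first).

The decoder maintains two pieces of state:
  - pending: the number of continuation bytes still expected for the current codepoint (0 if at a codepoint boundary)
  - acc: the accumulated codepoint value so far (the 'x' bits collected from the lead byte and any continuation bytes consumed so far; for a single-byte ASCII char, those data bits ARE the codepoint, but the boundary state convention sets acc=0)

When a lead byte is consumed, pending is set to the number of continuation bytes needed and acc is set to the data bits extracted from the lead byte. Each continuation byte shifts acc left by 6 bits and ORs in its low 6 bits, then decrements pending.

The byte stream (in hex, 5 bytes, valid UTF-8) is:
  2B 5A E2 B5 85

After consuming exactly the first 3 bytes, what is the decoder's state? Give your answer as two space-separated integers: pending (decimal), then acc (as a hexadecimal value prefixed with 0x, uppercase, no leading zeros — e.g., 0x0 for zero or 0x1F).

Answer: 2 0x2

Derivation:
Byte[0]=2B: 1-byte. pending=0, acc=0x0
Byte[1]=5A: 1-byte. pending=0, acc=0x0
Byte[2]=E2: 3-byte lead. pending=2, acc=0x2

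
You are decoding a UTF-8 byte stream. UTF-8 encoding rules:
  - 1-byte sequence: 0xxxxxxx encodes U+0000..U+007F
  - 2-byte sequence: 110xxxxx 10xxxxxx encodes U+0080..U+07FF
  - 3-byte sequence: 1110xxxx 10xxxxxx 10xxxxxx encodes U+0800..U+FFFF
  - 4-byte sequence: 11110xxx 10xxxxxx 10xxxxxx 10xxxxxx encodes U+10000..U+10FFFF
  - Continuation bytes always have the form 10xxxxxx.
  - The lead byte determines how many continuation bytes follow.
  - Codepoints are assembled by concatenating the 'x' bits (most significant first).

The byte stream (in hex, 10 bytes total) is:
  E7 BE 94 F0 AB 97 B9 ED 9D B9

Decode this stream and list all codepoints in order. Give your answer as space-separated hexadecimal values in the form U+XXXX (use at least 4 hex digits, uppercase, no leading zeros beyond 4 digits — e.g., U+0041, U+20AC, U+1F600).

Answer: U+7F94 U+2B5F9 U+D779

Derivation:
Byte[0]=E7: 3-byte lead, need 2 cont bytes. acc=0x7
Byte[1]=BE: continuation. acc=(acc<<6)|0x3E=0x1FE
Byte[2]=94: continuation. acc=(acc<<6)|0x14=0x7F94
Completed: cp=U+7F94 (starts at byte 0)
Byte[3]=F0: 4-byte lead, need 3 cont bytes. acc=0x0
Byte[4]=AB: continuation. acc=(acc<<6)|0x2B=0x2B
Byte[5]=97: continuation. acc=(acc<<6)|0x17=0xAD7
Byte[6]=B9: continuation. acc=(acc<<6)|0x39=0x2B5F9
Completed: cp=U+2B5F9 (starts at byte 3)
Byte[7]=ED: 3-byte lead, need 2 cont bytes. acc=0xD
Byte[8]=9D: continuation. acc=(acc<<6)|0x1D=0x35D
Byte[9]=B9: continuation. acc=(acc<<6)|0x39=0xD779
Completed: cp=U+D779 (starts at byte 7)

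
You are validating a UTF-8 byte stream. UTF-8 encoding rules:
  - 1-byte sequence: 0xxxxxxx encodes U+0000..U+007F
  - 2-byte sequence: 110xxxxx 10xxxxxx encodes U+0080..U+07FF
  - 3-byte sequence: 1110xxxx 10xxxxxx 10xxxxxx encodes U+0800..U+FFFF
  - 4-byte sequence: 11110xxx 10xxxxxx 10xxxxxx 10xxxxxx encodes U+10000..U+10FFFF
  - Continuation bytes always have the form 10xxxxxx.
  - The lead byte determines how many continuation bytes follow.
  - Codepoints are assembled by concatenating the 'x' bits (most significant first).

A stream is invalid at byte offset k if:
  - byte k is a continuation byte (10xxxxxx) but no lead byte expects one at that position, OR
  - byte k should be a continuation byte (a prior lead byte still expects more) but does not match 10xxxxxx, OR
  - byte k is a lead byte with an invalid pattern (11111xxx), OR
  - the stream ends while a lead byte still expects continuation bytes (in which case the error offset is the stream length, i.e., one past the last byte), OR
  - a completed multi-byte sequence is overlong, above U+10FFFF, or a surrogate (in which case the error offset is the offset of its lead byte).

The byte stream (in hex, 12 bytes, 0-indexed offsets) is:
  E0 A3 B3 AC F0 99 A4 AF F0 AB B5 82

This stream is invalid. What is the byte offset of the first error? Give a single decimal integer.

Answer: 3

Derivation:
Byte[0]=E0: 3-byte lead, need 2 cont bytes. acc=0x0
Byte[1]=A3: continuation. acc=(acc<<6)|0x23=0x23
Byte[2]=B3: continuation. acc=(acc<<6)|0x33=0x8F3
Completed: cp=U+08F3 (starts at byte 0)
Byte[3]=AC: INVALID lead byte (not 0xxx/110x/1110/11110)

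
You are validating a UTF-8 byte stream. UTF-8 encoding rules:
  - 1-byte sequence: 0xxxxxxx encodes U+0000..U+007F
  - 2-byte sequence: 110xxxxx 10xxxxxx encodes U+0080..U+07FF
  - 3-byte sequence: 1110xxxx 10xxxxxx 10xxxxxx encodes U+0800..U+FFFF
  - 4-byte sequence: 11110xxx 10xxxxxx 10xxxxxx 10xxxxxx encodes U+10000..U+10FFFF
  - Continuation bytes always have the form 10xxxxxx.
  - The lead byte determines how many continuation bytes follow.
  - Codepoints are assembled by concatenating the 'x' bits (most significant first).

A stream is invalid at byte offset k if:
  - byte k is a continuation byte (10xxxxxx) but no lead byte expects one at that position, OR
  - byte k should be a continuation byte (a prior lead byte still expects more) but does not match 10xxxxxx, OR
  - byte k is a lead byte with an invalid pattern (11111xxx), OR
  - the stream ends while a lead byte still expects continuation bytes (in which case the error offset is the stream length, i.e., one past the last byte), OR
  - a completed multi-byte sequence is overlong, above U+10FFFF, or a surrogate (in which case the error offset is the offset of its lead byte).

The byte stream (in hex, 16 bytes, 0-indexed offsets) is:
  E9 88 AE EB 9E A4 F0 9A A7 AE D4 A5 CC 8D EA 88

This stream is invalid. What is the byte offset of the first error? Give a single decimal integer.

Byte[0]=E9: 3-byte lead, need 2 cont bytes. acc=0x9
Byte[1]=88: continuation. acc=(acc<<6)|0x08=0x248
Byte[2]=AE: continuation. acc=(acc<<6)|0x2E=0x922E
Completed: cp=U+922E (starts at byte 0)
Byte[3]=EB: 3-byte lead, need 2 cont bytes. acc=0xB
Byte[4]=9E: continuation. acc=(acc<<6)|0x1E=0x2DE
Byte[5]=A4: continuation. acc=(acc<<6)|0x24=0xB7A4
Completed: cp=U+B7A4 (starts at byte 3)
Byte[6]=F0: 4-byte lead, need 3 cont bytes. acc=0x0
Byte[7]=9A: continuation. acc=(acc<<6)|0x1A=0x1A
Byte[8]=A7: continuation. acc=(acc<<6)|0x27=0x6A7
Byte[9]=AE: continuation. acc=(acc<<6)|0x2E=0x1A9EE
Completed: cp=U+1A9EE (starts at byte 6)
Byte[10]=D4: 2-byte lead, need 1 cont bytes. acc=0x14
Byte[11]=A5: continuation. acc=(acc<<6)|0x25=0x525
Completed: cp=U+0525 (starts at byte 10)
Byte[12]=CC: 2-byte lead, need 1 cont bytes. acc=0xC
Byte[13]=8D: continuation. acc=(acc<<6)|0x0D=0x30D
Completed: cp=U+030D (starts at byte 12)
Byte[14]=EA: 3-byte lead, need 2 cont bytes. acc=0xA
Byte[15]=88: continuation. acc=(acc<<6)|0x08=0x288
Byte[16]: stream ended, expected continuation. INVALID

Answer: 16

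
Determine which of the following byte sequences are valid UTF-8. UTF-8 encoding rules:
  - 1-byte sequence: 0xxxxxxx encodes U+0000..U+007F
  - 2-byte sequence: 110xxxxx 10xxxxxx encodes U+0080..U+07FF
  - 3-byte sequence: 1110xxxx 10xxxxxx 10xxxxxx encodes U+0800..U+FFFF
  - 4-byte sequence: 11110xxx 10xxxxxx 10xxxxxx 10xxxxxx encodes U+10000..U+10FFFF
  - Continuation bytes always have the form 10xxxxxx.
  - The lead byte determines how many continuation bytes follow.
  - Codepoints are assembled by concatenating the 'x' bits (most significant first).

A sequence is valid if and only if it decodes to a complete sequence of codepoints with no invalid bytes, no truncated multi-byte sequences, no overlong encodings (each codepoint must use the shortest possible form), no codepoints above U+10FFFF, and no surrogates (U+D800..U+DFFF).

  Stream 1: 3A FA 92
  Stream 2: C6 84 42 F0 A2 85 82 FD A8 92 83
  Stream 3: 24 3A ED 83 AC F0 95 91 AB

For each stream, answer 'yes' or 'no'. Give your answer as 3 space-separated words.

Answer: no no yes

Derivation:
Stream 1: error at byte offset 1. INVALID
Stream 2: error at byte offset 7. INVALID
Stream 3: decodes cleanly. VALID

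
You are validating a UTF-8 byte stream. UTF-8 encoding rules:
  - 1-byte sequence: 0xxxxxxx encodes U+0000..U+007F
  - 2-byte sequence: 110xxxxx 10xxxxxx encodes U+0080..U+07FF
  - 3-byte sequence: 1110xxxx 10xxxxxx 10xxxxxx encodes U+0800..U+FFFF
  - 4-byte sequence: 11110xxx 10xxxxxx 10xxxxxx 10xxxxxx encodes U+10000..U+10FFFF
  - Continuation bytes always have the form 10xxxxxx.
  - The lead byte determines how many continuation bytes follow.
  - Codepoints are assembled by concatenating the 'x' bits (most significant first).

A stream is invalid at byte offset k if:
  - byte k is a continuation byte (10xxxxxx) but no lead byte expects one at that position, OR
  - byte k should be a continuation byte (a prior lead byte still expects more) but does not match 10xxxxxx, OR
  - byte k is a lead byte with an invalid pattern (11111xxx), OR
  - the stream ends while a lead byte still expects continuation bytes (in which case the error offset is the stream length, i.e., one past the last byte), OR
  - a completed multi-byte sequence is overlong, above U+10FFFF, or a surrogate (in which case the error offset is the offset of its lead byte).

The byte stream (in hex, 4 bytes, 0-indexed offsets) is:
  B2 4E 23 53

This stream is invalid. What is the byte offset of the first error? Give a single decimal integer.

Byte[0]=B2: INVALID lead byte (not 0xxx/110x/1110/11110)

Answer: 0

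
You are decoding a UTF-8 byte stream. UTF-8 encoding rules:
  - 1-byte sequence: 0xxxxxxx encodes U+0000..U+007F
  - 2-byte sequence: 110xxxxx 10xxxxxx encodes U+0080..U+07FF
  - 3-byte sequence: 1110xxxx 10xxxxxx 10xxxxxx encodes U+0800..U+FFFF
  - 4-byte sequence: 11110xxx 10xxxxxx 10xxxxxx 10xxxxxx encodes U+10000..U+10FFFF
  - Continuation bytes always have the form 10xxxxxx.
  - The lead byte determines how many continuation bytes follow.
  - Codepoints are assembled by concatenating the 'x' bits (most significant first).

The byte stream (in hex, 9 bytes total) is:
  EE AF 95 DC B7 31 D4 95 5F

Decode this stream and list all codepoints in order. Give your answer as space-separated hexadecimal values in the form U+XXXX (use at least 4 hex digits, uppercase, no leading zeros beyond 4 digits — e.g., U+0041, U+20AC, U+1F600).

Byte[0]=EE: 3-byte lead, need 2 cont bytes. acc=0xE
Byte[1]=AF: continuation. acc=(acc<<6)|0x2F=0x3AF
Byte[2]=95: continuation. acc=(acc<<6)|0x15=0xEBD5
Completed: cp=U+EBD5 (starts at byte 0)
Byte[3]=DC: 2-byte lead, need 1 cont bytes. acc=0x1C
Byte[4]=B7: continuation. acc=(acc<<6)|0x37=0x737
Completed: cp=U+0737 (starts at byte 3)
Byte[5]=31: 1-byte ASCII. cp=U+0031
Byte[6]=D4: 2-byte lead, need 1 cont bytes. acc=0x14
Byte[7]=95: continuation. acc=(acc<<6)|0x15=0x515
Completed: cp=U+0515 (starts at byte 6)
Byte[8]=5F: 1-byte ASCII. cp=U+005F

Answer: U+EBD5 U+0737 U+0031 U+0515 U+005F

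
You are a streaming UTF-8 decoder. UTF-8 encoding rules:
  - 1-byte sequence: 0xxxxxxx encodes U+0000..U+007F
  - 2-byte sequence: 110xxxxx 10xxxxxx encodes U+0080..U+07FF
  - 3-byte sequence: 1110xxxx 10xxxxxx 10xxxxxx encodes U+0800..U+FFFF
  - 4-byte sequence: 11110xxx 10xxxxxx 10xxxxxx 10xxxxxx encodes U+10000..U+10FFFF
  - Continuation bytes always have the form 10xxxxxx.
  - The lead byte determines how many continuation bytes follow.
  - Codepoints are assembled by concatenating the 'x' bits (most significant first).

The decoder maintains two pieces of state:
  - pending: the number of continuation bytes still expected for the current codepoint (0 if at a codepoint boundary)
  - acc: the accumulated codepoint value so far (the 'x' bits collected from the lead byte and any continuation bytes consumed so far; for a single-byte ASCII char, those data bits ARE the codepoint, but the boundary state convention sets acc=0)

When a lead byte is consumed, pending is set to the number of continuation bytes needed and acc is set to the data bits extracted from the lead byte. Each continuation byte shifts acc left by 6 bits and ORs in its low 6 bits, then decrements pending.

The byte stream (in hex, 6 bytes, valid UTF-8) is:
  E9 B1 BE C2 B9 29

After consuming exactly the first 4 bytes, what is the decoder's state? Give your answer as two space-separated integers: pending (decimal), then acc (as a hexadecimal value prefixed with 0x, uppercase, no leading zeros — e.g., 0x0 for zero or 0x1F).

Answer: 1 0x2

Derivation:
Byte[0]=E9: 3-byte lead. pending=2, acc=0x9
Byte[1]=B1: continuation. acc=(acc<<6)|0x31=0x271, pending=1
Byte[2]=BE: continuation. acc=(acc<<6)|0x3E=0x9C7E, pending=0
Byte[3]=C2: 2-byte lead. pending=1, acc=0x2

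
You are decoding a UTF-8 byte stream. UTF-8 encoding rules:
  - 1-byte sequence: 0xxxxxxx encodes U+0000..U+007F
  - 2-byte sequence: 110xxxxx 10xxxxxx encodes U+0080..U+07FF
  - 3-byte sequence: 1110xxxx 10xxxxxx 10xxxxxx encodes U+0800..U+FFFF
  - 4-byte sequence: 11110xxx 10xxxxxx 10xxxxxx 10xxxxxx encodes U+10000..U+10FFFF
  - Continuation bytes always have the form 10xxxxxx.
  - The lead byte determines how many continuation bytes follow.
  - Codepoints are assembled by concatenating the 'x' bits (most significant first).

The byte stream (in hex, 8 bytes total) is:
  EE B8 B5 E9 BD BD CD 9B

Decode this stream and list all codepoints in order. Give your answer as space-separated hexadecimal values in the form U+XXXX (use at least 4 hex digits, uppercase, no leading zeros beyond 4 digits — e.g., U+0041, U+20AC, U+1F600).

Byte[0]=EE: 3-byte lead, need 2 cont bytes. acc=0xE
Byte[1]=B8: continuation. acc=(acc<<6)|0x38=0x3B8
Byte[2]=B5: continuation. acc=(acc<<6)|0x35=0xEE35
Completed: cp=U+EE35 (starts at byte 0)
Byte[3]=E9: 3-byte lead, need 2 cont bytes. acc=0x9
Byte[4]=BD: continuation. acc=(acc<<6)|0x3D=0x27D
Byte[5]=BD: continuation. acc=(acc<<6)|0x3D=0x9F7D
Completed: cp=U+9F7D (starts at byte 3)
Byte[6]=CD: 2-byte lead, need 1 cont bytes. acc=0xD
Byte[7]=9B: continuation. acc=(acc<<6)|0x1B=0x35B
Completed: cp=U+035B (starts at byte 6)

Answer: U+EE35 U+9F7D U+035B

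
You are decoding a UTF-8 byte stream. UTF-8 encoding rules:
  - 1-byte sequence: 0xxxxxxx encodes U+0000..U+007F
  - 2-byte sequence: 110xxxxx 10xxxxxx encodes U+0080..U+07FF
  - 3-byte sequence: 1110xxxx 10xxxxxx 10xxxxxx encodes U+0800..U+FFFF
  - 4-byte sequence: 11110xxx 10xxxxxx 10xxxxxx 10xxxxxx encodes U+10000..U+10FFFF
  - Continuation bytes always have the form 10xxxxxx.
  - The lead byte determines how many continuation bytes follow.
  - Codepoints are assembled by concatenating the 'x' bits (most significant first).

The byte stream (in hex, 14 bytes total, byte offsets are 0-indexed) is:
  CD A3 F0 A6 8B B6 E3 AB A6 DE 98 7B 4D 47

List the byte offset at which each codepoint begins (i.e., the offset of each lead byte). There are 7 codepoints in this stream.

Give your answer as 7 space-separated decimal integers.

Byte[0]=CD: 2-byte lead, need 1 cont bytes. acc=0xD
Byte[1]=A3: continuation. acc=(acc<<6)|0x23=0x363
Completed: cp=U+0363 (starts at byte 0)
Byte[2]=F0: 4-byte lead, need 3 cont bytes. acc=0x0
Byte[3]=A6: continuation. acc=(acc<<6)|0x26=0x26
Byte[4]=8B: continuation. acc=(acc<<6)|0x0B=0x98B
Byte[5]=B6: continuation. acc=(acc<<6)|0x36=0x262F6
Completed: cp=U+262F6 (starts at byte 2)
Byte[6]=E3: 3-byte lead, need 2 cont bytes. acc=0x3
Byte[7]=AB: continuation. acc=(acc<<6)|0x2B=0xEB
Byte[8]=A6: continuation. acc=(acc<<6)|0x26=0x3AE6
Completed: cp=U+3AE6 (starts at byte 6)
Byte[9]=DE: 2-byte lead, need 1 cont bytes. acc=0x1E
Byte[10]=98: continuation. acc=(acc<<6)|0x18=0x798
Completed: cp=U+0798 (starts at byte 9)
Byte[11]=7B: 1-byte ASCII. cp=U+007B
Byte[12]=4D: 1-byte ASCII. cp=U+004D
Byte[13]=47: 1-byte ASCII. cp=U+0047

Answer: 0 2 6 9 11 12 13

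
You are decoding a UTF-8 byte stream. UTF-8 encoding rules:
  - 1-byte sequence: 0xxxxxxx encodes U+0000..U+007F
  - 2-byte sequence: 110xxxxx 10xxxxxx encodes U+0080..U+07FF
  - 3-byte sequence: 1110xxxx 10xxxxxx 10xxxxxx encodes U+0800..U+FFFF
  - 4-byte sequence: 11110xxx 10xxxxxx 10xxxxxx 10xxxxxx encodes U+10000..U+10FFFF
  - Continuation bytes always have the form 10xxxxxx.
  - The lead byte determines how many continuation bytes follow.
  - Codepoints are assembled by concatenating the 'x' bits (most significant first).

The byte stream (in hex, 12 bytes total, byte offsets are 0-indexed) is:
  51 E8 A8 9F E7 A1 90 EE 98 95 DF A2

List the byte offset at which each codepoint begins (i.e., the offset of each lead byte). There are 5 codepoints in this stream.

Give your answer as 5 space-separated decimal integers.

Byte[0]=51: 1-byte ASCII. cp=U+0051
Byte[1]=E8: 3-byte lead, need 2 cont bytes. acc=0x8
Byte[2]=A8: continuation. acc=(acc<<6)|0x28=0x228
Byte[3]=9F: continuation. acc=(acc<<6)|0x1F=0x8A1F
Completed: cp=U+8A1F (starts at byte 1)
Byte[4]=E7: 3-byte lead, need 2 cont bytes. acc=0x7
Byte[5]=A1: continuation. acc=(acc<<6)|0x21=0x1E1
Byte[6]=90: continuation. acc=(acc<<6)|0x10=0x7850
Completed: cp=U+7850 (starts at byte 4)
Byte[7]=EE: 3-byte lead, need 2 cont bytes. acc=0xE
Byte[8]=98: continuation. acc=(acc<<6)|0x18=0x398
Byte[9]=95: continuation. acc=(acc<<6)|0x15=0xE615
Completed: cp=U+E615 (starts at byte 7)
Byte[10]=DF: 2-byte lead, need 1 cont bytes. acc=0x1F
Byte[11]=A2: continuation. acc=(acc<<6)|0x22=0x7E2
Completed: cp=U+07E2 (starts at byte 10)

Answer: 0 1 4 7 10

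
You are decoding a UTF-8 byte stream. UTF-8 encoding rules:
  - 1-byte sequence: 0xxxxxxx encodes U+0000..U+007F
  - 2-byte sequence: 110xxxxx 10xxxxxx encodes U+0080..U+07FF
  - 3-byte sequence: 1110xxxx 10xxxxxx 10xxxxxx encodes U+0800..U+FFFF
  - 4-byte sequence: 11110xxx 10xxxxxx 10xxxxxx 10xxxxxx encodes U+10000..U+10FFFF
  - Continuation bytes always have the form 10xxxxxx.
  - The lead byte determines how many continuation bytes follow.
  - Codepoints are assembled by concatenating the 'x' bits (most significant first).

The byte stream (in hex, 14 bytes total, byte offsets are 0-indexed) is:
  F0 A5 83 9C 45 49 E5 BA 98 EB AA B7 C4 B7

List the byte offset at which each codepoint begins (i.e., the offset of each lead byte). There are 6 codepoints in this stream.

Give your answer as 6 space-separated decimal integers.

Byte[0]=F0: 4-byte lead, need 3 cont bytes. acc=0x0
Byte[1]=A5: continuation. acc=(acc<<6)|0x25=0x25
Byte[2]=83: continuation. acc=(acc<<6)|0x03=0x943
Byte[3]=9C: continuation. acc=(acc<<6)|0x1C=0x250DC
Completed: cp=U+250DC (starts at byte 0)
Byte[4]=45: 1-byte ASCII. cp=U+0045
Byte[5]=49: 1-byte ASCII. cp=U+0049
Byte[6]=E5: 3-byte lead, need 2 cont bytes. acc=0x5
Byte[7]=BA: continuation. acc=(acc<<6)|0x3A=0x17A
Byte[8]=98: continuation. acc=(acc<<6)|0x18=0x5E98
Completed: cp=U+5E98 (starts at byte 6)
Byte[9]=EB: 3-byte lead, need 2 cont bytes. acc=0xB
Byte[10]=AA: continuation. acc=(acc<<6)|0x2A=0x2EA
Byte[11]=B7: continuation. acc=(acc<<6)|0x37=0xBAB7
Completed: cp=U+BAB7 (starts at byte 9)
Byte[12]=C4: 2-byte lead, need 1 cont bytes. acc=0x4
Byte[13]=B7: continuation. acc=(acc<<6)|0x37=0x137
Completed: cp=U+0137 (starts at byte 12)

Answer: 0 4 5 6 9 12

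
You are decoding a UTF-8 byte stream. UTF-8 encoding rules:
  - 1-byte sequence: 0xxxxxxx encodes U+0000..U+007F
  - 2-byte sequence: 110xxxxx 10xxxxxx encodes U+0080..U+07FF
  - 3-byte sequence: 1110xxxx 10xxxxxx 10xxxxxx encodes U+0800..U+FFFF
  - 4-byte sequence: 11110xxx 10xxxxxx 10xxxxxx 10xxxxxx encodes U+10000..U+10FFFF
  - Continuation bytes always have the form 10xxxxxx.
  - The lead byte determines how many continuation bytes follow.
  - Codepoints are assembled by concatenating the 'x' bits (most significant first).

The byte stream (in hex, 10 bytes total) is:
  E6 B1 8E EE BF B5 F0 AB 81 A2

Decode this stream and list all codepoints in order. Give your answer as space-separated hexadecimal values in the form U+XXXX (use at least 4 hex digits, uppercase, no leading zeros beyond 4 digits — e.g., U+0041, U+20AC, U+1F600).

Answer: U+6C4E U+EFF5 U+2B062

Derivation:
Byte[0]=E6: 3-byte lead, need 2 cont bytes. acc=0x6
Byte[1]=B1: continuation. acc=(acc<<6)|0x31=0x1B1
Byte[2]=8E: continuation. acc=(acc<<6)|0x0E=0x6C4E
Completed: cp=U+6C4E (starts at byte 0)
Byte[3]=EE: 3-byte lead, need 2 cont bytes. acc=0xE
Byte[4]=BF: continuation. acc=(acc<<6)|0x3F=0x3BF
Byte[5]=B5: continuation. acc=(acc<<6)|0x35=0xEFF5
Completed: cp=U+EFF5 (starts at byte 3)
Byte[6]=F0: 4-byte lead, need 3 cont bytes. acc=0x0
Byte[7]=AB: continuation. acc=(acc<<6)|0x2B=0x2B
Byte[8]=81: continuation. acc=(acc<<6)|0x01=0xAC1
Byte[9]=A2: continuation. acc=(acc<<6)|0x22=0x2B062
Completed: cp=U+2B062 (starts at byte 6)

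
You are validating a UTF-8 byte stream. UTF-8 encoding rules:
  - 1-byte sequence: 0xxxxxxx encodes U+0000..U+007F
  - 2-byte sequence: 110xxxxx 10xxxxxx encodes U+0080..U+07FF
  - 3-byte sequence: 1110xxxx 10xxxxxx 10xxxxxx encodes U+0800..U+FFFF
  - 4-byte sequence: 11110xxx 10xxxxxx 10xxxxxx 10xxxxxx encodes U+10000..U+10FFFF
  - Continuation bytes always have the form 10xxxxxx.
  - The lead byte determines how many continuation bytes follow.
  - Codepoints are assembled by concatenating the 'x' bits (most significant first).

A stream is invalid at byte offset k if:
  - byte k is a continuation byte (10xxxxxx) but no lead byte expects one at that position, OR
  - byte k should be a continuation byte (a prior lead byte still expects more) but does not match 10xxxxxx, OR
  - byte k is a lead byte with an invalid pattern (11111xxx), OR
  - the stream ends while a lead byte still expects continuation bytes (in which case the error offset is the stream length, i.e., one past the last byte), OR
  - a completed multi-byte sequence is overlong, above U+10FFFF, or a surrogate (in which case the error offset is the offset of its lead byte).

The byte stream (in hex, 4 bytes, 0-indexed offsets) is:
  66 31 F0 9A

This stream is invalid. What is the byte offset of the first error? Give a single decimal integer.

Byte[0]=66: 1-byte ASCII. cp=U+0066
Byte[1]=31: 1-byte ASCII. cp=U+0031
Byte[2]=F0: 4-byte lead, need 3 cont bytes. acc=0x0
Byte[3]=9A: continuation. acc=(acc<<6)|0x1A=0x1A
Byte[4]: stream ended, expected continuation. INVALID

Answer: 4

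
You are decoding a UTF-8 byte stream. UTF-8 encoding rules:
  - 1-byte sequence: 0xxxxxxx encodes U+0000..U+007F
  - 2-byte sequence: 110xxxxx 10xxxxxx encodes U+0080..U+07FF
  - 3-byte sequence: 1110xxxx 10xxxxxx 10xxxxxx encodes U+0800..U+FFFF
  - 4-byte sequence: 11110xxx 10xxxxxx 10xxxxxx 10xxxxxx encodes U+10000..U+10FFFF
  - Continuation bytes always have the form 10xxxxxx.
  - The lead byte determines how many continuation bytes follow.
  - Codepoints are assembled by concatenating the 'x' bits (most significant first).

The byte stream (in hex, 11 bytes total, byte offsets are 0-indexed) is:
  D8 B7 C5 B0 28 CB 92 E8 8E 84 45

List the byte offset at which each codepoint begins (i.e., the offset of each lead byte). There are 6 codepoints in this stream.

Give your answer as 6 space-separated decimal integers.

Byte[0]=D8: 2-byte lead, need 1 cont bytes. acc=0x18
Byte[1]=B7: continuation. acc=(acc<<6)|0x37=0x637
Completed: cp=U+0637 (starts at byte 0)
Byte[2]=C5: 2-byte lead, need 1 cont bytes. acc=0x5
Byte[3]=B0: continuation. acc=(acc<<6)|0x30=0x170
Completed: cp=U+0170 (starts at byte 2)
Byte[4]=28: 1-byte ASCII. cp=U+0028
Byte[5]=CB: 2-byte lead, need 1 cont bytes. acc=0xB
Byte[6]=92: continuation. acc=(acc<<6)|0x12=0x2D2
Completed: cp=U+02D2 (starts at byte 5)
Byte[7]=E8: 3-byte lead, need 2 cont bytes. acc=0x8
Byte[8]=8E: continuation. acc=(acc<<6)|0x0E=0x20E
Byte[9]=84: continuation. acc=(acc<<6)|0x04=0x8384
Completed: cp=U+8384 (starts at byte 7)
Byte[10]=45: 1-byte ASCII. cp=U+0045

Answer: 0 2 4 5 7 10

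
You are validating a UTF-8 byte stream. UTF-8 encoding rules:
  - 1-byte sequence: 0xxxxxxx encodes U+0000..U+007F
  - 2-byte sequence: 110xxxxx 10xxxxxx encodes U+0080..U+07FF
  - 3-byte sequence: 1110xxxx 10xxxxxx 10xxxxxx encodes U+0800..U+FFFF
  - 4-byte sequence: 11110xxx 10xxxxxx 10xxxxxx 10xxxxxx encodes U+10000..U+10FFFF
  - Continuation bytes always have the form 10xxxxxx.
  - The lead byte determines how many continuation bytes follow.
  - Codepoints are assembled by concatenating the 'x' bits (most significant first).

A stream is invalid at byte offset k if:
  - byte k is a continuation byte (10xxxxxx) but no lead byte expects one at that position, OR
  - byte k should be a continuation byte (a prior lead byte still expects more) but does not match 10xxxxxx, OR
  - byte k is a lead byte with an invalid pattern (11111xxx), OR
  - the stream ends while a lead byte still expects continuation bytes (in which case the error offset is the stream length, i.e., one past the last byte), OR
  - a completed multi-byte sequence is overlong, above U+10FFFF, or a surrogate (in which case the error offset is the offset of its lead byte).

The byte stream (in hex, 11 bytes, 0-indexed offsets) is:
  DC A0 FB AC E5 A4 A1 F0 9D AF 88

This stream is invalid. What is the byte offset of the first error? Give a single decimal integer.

Byte[0]=DC: 2-byte lead, need 1 cont bytes. acc=0x1C
Byte[1]=A0: continuation. acc=(acc<<6)|0x20=0x720
Completed: cp=U+0720 (starts at byte 0)
Byte[2]=FB: INVALID lead byte (not 0xxx/110x/1110/11110)

Answer: 2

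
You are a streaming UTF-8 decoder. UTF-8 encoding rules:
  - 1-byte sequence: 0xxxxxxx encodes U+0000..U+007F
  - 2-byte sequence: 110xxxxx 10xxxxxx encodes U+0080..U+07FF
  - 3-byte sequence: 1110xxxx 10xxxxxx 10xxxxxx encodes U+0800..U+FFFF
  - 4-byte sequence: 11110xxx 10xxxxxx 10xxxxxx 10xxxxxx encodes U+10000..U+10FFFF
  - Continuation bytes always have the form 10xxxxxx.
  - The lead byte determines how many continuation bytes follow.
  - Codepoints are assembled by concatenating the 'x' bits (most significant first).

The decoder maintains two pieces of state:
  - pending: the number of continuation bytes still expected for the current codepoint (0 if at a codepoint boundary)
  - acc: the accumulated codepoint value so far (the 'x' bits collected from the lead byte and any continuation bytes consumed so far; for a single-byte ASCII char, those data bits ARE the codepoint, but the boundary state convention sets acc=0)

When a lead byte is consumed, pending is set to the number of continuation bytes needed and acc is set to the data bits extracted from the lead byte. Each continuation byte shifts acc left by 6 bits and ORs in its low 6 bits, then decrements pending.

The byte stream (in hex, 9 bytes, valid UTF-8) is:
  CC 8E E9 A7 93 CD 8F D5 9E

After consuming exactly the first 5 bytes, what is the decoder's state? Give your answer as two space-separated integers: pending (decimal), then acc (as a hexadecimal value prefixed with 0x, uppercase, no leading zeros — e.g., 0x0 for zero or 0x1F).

Answer: 0 0x99D3

Derivation:
Byte[0]=CC: 2-byte lead. pending=1, acc=0xC
Byte[1]=8E: continuation. acc=(acc<<6)|0x0E=0x30E, pending=0
Byte[2]=E9: 3-byte lead. pending=2, acc=0x9
Byte[3]=A7: continuation. acc=(acc<<6)|0x27=0x267, pending=1
Byte[4]=93: continuation. acc=(acc<<6)|0x13=0x99D3, pending=0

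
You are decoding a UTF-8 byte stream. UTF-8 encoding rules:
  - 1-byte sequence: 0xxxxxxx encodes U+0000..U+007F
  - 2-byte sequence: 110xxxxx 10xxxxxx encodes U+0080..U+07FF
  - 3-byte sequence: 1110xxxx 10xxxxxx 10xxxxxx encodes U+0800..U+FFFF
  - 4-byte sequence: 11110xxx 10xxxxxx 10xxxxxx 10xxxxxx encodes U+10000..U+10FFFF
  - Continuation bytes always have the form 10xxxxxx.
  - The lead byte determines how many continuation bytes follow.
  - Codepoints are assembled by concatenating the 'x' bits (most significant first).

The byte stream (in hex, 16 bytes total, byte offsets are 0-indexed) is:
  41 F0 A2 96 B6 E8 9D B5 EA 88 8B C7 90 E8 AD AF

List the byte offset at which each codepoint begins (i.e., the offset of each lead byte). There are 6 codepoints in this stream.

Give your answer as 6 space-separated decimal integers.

Answer: 0 1 5 8 11 13

Derivation:
Byte[0]=41: 1-byte ASCII. cp=U+0041
Byte[1]=F0: 4-byte lead, need 3 cont bytes. acc=0x0
Byte[2]=A2: continuation. acc=(acc<<6)|0x22=0x22
Byte[3]=96: continuation. acc=(acc<<6)|0x16=0x896
Byte[4]=B6: continuation. acc=(acc<<6)|0x36=0x225B6
Completed: cp=U+225B6 (starts at byte 1)
Byte[5]=E8: 3-byte lead, need 2 cont bytes. acc=0x8
Byte[6]=9D: continuation. acc=(acc<<6)|0x1D=0x21D
Byte[7]=B5: continuation. acc=(acc<<6)|0x35=0x8775
Completed: cp=U+8775 (starts at byte 5)
Byte[8]=EA: 3-byte lead, need 2 cont bytes. acc=0xA
Byte[9]=88: continuation. acc=(acc<<6)|0x08=0x288
Byte[10]=8B: continuation. acc=(acc<<6)|0x0B=0xA20B
Completed: cp=U+A20B (starts at byte 8)
Byte[11]=C7: 2-byte lead, need 1 cont bytes. acc=0x7
Byte[12]=90: continuation. acc=(acc<<6)|0x10=0x1D0
Completed: cp=U+01D0 (starts at byte 11)
Byte[13]=E8: 3-byte lead, need 2 cont bytes. acc=0x8
Byte[14]=AD: continuation. acc=(acc<<6)|0x2D=0x22D
Byte[15]=AF: continuation. acc=(acc<<6)|0x2F=0x8B6F
Completed: cp=U+8B6F (starts at byte 13)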